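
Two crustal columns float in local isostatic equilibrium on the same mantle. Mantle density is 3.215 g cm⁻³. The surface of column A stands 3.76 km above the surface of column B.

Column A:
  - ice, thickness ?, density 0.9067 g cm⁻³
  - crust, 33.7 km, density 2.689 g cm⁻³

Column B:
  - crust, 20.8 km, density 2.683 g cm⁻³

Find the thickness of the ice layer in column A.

Take the compensation level at the base of the deeper column (depth z_c below the surface of column A) and equate Σ ρ_i t_i down to z_c; mantle fills any gap and the z_c terms cancel.
Column A: x×0.9067 + 33.7×2.689 + (z_c − 33.7 − x)×3.215
Column B: 3.76×0 + 20.8×2.683 + (z_c − 3.76 − 20.8)×3.215
The z_c×3.215 term appears on both sides and cancels. Collect the known terms of each column as K = Σ(ρt)_known − 3.215 × (depth of known layers): K_A = 90.6193 − 3.215×33.7 = −17.7262; K_B = 55.8064 − 3.215×(3.76 + 20.8) = −23.154.
Balance: K_A − x×(3.215 − 0.9067) = K_B, so x = (K_A − K_B)/(3.215 − 0.9067) = 5.4278/2.3083 = 2.35 km.

2.35 km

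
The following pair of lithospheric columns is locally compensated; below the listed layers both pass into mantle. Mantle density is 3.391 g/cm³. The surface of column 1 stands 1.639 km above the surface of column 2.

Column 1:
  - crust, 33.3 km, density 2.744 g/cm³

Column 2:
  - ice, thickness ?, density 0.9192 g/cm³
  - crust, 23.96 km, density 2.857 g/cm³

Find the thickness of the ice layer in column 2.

Take the compensation level at the base of the deeper column (depth z_c below the surface of column 1) and equate Σ ρ_i t_i down to z_c; mantle fills any gap and the z_c terms cancel.
Column 1: 33.3×2.744 + (z_c − 33.3)×3.391
Column 2: 1.639×0 + x×0.9192 + 23.96×2.857 + (z_c − 1.639 − 23.96 − x)×3.391
The z_c×3.391 term appears on both sides and cancels. Collect the known terms of each column as K = Σ(ρt)_known − 3.391 × (depth of known layers): K_1 = 91.3752 − 3.391×33.3 = −21.5451; K_2 = 68.45372 − 3.391×(1.639 + 23.96) = −18.352489.
Balance: K_1 = K_2 − x×(3.391 − 0.9192), so x = (K_2 − K_1)/(3.391 − 0.9192) = 3.19261/2.4718 = 1.29 km.

1.29 km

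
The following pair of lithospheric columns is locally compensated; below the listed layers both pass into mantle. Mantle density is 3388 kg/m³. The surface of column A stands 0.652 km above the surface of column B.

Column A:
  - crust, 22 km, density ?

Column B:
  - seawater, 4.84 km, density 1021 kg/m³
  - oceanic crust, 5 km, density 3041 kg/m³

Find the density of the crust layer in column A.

Take the compensation level at the base of the deeper column (depth z_c below the surface of column A) and equate Σ ρ_i t_i down to z_c; mantle fills any gap and the z_c terms cancel.
Column A: 22×ρ + (z_c − 22)×3388
Column B: 0.652×0 + 4.84×1021 + 5×3041 + (z_c − 0.652 − 9.84)×3388
The z_c×3388 term appears on both sides and cancels. Collect the known terms of each column as K = Σ(ρt)_known − 3388 × (depth of known layers): K_A = 0 − 3388×22 = −74536; K_B = 20146.64 − 3388×(0.652 + 9.84) = −15400.256.
Balance: K_A + 22×ρ = K_B, so ρ = (K_B − K_A)/22 = 59135.7/22 = 2690 kg/m³.

2690 kg/m³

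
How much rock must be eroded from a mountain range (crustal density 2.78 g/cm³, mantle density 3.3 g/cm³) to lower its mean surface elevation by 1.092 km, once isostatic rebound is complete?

6.93 km

Net drop Δ = e − u = e − e ρ_c/ρ_m = e (ρ_m − ρ_c)/ρ_m.
e = Δ ρ_m/(ρ_m − ρ_c) = 1.092 km × 3.3/0.52 = 6.93 km.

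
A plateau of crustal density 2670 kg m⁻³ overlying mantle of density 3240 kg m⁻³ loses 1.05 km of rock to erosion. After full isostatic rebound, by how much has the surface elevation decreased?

0.185 km

Rebound u = e ρ_c/ρ_m = 1.05 km × 2670/3240 = 0.8653 km.
Net surface drop = e − u = 1.05 km − 0.8653 km = e (ρ_m − ρ_c)/ρ_m = 0.185 km.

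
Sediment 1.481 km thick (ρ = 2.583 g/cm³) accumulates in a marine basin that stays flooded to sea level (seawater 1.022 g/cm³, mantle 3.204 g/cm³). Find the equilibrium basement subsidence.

1.06 km

Submarine loading: the sediment displaces seawater, and the subsidence is in turn flooded, so s (ρ_m − ρ_w) = t (ρ_sed − ρ_w).
s = 1.481 km × (2.583 − 1.022) / (3.204 − 1.022) = 1.06 km.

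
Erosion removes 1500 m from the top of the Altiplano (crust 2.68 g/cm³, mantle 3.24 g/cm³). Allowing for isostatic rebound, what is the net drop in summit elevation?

Rebound u = e ρ_c/ρ_m = 1500 m × 2.68/3.24 = 1241 m.
Net surface drop = e − u = 1500 m − 1241 m = e (ρ_m − ρ_c)/ρ_m = 259 m.

259 m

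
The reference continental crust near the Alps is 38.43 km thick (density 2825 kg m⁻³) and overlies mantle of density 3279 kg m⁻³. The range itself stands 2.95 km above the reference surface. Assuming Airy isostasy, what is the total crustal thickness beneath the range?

59.7 km

Root depth r = h ρ_c / (ρ_m − ρ_c) = 2.95 km × 2825 / 454 = 18.36 km.
Total thickness = T + h + r = 38.43 km + 2.95 km + 18.36 km = 59.7 km.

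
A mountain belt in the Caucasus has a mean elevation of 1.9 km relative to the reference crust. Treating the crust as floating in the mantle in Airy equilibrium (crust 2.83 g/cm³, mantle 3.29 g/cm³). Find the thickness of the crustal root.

11.7 km

For local isostatic compensation: the weight of the topography is balanced by the buoyancy of the root, ρ_c h = (ρ_m − ρ_c) r.
r = h · ρ_c / (ρ_m − ρ_c) = 1.9 km × 2.83 / (3.29 − 2.83) = 11.7 km.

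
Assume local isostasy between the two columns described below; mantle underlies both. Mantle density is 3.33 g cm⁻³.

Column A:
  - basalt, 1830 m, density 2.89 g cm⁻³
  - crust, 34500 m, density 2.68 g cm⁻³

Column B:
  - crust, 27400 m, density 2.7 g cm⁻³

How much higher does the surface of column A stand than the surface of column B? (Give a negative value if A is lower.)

1790 m

For any compensation level in the mantle, the mantle terms cancel and isostasy reduces to e = (Σt_A − Σt_B) − (Σ(ρt)_A − Σ(ρt)_B) / ρ_m.
Σt_A = 36330 m; Σt_B = 27400 m; Σ(ρt)_A = 97748.7; Σ(ρt)_B = 73980 (in m·g cm⁻³).
e = (36330 − 27400) − (97748.7 − 73980) / 3.33 = 1790 m.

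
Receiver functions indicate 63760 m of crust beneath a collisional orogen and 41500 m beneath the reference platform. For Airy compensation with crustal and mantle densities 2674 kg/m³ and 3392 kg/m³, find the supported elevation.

4710 m

Excess crust Δ = 63760 m − 41500 m = 22260 m, split between elevation h and root r with h + r = Δ.
Airy balance ρ_c h = (ρ_m − ρ_c) r gives r = h ρ_c/(ρ_m − ρ_c), so h (1 + ρ_c/(ρ_m − ρ_c)) = Δ, i.e. h = Δ (ρ_m − ρ_c)/ρ_m.
h = 22260 m × 718/3392 = 4710 m.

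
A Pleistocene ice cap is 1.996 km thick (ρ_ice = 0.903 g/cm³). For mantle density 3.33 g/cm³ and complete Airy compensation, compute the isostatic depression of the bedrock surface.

Equating mass per unit area of the two columns: the ice load ρ_ice t is balanced by mantle displaced below, ρ_m s.
s = t ρ_ice / ρ_m = 1.996 km × 0.903/3.33 = 0.541 km.

0.541 km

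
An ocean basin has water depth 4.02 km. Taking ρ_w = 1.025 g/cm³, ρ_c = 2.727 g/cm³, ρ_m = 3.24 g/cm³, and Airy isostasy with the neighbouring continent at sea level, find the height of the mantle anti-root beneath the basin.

13.3 km

By Archimedes' principle applied to the lithosphere: replacing crust with seawater at the top is compensated by replacing crust with mantle at the base: d (ρ_c − ρ_w) = a (ρ_m − ρ_c).
a = d (ρ_c − ρ_w)/(ρ_m − ρ_c) = 4.02 km × 1.702/0.513 = 13.3 km.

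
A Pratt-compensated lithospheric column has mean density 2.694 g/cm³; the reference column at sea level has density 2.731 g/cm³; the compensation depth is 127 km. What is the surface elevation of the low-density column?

ρ_ref D = ρ (D + h) → h = D (ρ_ref − ρ)/ρ.
h = 127 km × (2.731 − 2.694)/2.694 = 1.74 km.

1.74 km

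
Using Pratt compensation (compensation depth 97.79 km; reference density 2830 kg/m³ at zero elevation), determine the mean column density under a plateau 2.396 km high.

2760 kg/m³

Pratt balance: ρ_ref D = ρ (D + h).
ρ = ρ_ref D/(D + h) = 2830 × 97.79 km/(97.79 km + 2.396 km) = 2760 kg/m³.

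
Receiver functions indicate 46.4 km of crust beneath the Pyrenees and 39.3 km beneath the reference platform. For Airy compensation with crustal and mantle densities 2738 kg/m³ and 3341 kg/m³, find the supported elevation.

Excess crust Δ = 46.4 km − 39.3 km = 7.1 km, split between elevation h and root r with h + r = Δ.
Airy balance ρ_c h = (ρ_m − ρ_c) r gives r = h ρ_c/(ρ_m − ρ_c), so h (1 + ρ_c/(ρ_m − ρ_c)) = Δ, i.e. h = Δ (ρ_m − ρ_c)/ρ_m.
h = 7.1 km × 603/3341 = 1.28 km.

1.28 km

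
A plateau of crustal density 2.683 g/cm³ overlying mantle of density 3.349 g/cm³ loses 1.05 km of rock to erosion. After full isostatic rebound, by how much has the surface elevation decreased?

Rebound u = e ρ_c/ρ_m = 1.05 km × 2.683/3.349 = 0.8412 km.
Net surface drop = e − u = 1.05 km − 0.8412 km = e (ρ_m − ρ_c)/ρ_m = 0.209 km.

0.209 km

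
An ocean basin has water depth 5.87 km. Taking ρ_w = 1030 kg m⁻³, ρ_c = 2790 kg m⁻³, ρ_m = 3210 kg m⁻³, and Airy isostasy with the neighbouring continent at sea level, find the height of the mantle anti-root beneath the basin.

24.6 km

For local isostatic compensation: replacing crust with seawater at the top is compensated by replacing crust with mantle at the base: d (ρ_c − ρ_w) = a (ρ_m − ρ_c).
a = d (ρ_c − ρ_w)/(ρ_m − ρ_c) = 5.87 km × 1760/420 = 24.6 km.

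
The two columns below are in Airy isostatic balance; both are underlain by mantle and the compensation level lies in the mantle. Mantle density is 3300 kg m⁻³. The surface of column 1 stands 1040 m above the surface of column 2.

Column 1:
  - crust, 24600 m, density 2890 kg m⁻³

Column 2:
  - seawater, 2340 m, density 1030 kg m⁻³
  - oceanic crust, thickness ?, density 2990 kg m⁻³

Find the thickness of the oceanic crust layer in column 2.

Take the compensation level at the base of the deeper column (depth z_c below the surface of column 1) and equate Σ ρ_i t_i down to z_c; mantle fills any gap and the z_c terms cancel.
Column 1: 24600×2890 + (z_c − 24600)×3300
Column 2: 1040×0 + 2340×1030 + x×2990 + (z_c − 1040 − 2340 − x)×3300
The z_c×3300 term appears on both sides and cancels. Collect the known terms of each column as K = Σ(ρt)_known − 3300 × (depth of known layers): K_1 = 71094000 − 3300×24600 = −10086000; K_2 = 2410200 − 3300×(1040 + 2340) = −8743800.
Balance: K_1 = K_2 − x×(3300 − 2990), so x = (K_2 − K_1)/(3300 − 2990) = 1342200/310 = 4330 m.

4330 m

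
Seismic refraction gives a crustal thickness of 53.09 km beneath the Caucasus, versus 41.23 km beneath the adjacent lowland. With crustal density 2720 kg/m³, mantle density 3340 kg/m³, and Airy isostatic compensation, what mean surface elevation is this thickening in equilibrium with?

Excess crust Δ = 53.09 km − 41.23 km = 11.86 km, split between elevation h and root r with h + r = Δ.
Airy balance ρ_c h = (ρ_m − ρ_c) r gives r = h ρ_c/(ρ_m − ρ_c), so h (1 + ρ_c/(ρ_m − ρ_c)) = Δ, i.e. h = Δ (ρ_m − ρ_c)/ρ_m.
h = 11.86 km × 620/3340 = 2.2 km.

2.2 km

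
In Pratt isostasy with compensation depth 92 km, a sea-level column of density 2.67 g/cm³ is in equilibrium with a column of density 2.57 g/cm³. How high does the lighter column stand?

3.58 km

ρ_ref D = ρ (D + h) → h = D (ρ_ref − ρ)/ρ.
h = 92 km × (2.67 − 2.57)/2.57 = 3.58 km.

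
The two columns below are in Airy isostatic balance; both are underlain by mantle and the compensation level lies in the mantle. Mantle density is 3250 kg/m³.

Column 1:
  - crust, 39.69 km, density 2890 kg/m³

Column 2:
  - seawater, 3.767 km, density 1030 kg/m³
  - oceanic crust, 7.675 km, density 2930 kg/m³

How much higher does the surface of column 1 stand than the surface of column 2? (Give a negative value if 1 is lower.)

1.07 km

For any compensation level in the mantle, the mantle terms cancel and isostasy reduces to e = (Σt_1 − Σt_2) − (Σ(ρt)_1 − Σ(ρt)_2) / ρ_m.
Σt_1 = 39.69 km; Σt_2 = 11.442 km; Σ(ρt)_1 = 114704.1; Σ(ρt)_2 = 26367.76 (in km·kg/m³).
e = (39.69 − 11.442) − (114704.1 − 26367.76) / 3250 = 1.07 km.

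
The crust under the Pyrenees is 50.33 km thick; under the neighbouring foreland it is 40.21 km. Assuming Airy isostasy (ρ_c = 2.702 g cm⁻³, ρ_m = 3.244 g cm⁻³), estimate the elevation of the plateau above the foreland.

1.69 km

Excess crust Δ = 50.33 km − 40.21 km = 10.12 km, split between elevation h and root r with h + r = Δ.
Airy balance ρ_c h = (ρ_m − ρ_c) r gives r = h ρ_c/(ρ_m − ρ_c), so h (1 + ρ_c/(ρ_m − ρ_c)) = Δ, i.e. h = Δ (ρ_m − ρ_c)/ρ_m.
h = 10.12 km × 0.542/3.244 = 1.69 km.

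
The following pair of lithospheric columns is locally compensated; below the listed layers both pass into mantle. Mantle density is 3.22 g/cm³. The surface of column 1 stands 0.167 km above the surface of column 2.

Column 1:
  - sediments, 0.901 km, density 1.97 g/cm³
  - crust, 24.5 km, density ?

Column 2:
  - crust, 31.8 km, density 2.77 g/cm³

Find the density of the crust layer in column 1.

Take the compensation level at the base of the deeper column (depth z_c below the surface of column 1) and equate Σ ρ_i t_i down to z_c; mantle fills any gap and the z_c terms cancel.
Column 1: 0.901×1.97 + 24.5×ρ + (z_c − 25.401)×3.22
Column 2: 0.167×0 + 31.8×2.77 + (z_c − 0.167 − 31.8)×3.22
The z_c×3.22 term appears on both sides and cancels. Collect the known terms of each column as K = Σ(ρt)_known − 3.22 × (depth of known layers): K_1 = 1.77497 − 3.22×25.401 = −80.01625; K_2 = 88.086 − 3.22×(0.167 + 31.8) = −14.84774.
Balance: K_1 + 24.5×ρ = K_2, so ρ = (K_2 − K_1)/24.5 = 65.1685/24.5 = 2.66 g/cm³.

2.66 g/cm³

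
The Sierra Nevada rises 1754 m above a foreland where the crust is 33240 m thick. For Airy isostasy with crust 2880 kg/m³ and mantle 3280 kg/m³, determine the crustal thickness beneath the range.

47600 m

Root depth r = h ρ_c / (ρ_m − ρ_c) = 1754 m × 2880 / 400 = 12630 m.
Total thickness = T + h + r = 33240 m + 1754 m + 12630 m = 47600 m.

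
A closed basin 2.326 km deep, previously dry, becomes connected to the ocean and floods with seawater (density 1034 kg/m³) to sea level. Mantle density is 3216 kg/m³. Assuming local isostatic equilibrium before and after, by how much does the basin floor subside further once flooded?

1.1 km

After flooding the water column is d + s deep. Its weight must equal the weight of mantle displaced by the extra subsidence s: (d + s) ρ_w = s ρ_m.
s = d ρ_w / (ρ_m − ρ_w) = 2.326 km × 1034/(3216 − 1034) = 1.1 km.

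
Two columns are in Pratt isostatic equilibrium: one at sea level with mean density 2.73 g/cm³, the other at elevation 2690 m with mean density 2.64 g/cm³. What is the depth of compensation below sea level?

78900 m

ρ_ref D = ρ (D + h) → D (ρ_ref − ρ) = ρ h.
D = ρ h/(ρ_ref − ρ) = 2.64 × 2690 m/(2.73 − 2.64) = 78900 m.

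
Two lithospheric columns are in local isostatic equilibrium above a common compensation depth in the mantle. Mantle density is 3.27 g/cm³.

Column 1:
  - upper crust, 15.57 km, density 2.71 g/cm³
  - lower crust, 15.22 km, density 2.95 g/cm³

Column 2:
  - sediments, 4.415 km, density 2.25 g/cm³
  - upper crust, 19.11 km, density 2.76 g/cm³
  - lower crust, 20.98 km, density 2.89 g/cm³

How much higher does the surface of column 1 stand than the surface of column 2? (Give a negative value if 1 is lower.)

−2.64 km

For any compensation level in the mantle, the mantle terms cancel and isostasy reduces to e = (Σt_1 − Σt_2) − (Σ(ρt)_1 − Σ(ρt)_2) / ρ_m.
Σt_1 = 30.79 km; Σt_2 = 44.505 km; Σ(ρt)_1 = 87.0937; Σ(ρt)_2 = 123.30955 (in km·g/cm³).
e = (30.79 − 44.505) − (87.0937 − 123.30955) / 3.27 = −2.64 km.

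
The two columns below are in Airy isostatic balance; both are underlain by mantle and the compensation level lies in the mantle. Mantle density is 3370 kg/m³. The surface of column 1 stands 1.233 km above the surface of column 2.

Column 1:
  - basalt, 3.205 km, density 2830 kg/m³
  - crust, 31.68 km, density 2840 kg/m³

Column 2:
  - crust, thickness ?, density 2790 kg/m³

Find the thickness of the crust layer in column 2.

24.8 km

Take the compensation level at the base of the deeper column (depth z_c below the surface of column 1) and equate Σ ρ_i t_i down to z_c; mantle fills any gap and the z_c terms cancel.
Column 1: 3.205×2830 + 31.68×2840 + (z_c − 34.885)×3370
Column 2: 1.233×0 + x×2790 + (z_c − 1.233 − 0 − x)×3370
The z_c×3370 term appears on both sides and cancels. Collect the known terms of each column as K = Σ(ρt)_known − 3370 × (depth of known layers): K_1 = 99041.35 − 3370×34.885 = −18521.1; K_2 = 0 − 3370×(1.233 + 0) = −4155.21.
Balance: K_1 = K_2 − x×(3370 − 2790), so x = (K_2 − K_1)/(3370 − 2790) = 14365.9/580 = 24.8 km.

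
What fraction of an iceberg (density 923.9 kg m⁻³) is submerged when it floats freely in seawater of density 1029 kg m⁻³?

89.8%

Submerged fraction = ρ_obj/ρ_fluid = 923.9/1029 = 89.8%.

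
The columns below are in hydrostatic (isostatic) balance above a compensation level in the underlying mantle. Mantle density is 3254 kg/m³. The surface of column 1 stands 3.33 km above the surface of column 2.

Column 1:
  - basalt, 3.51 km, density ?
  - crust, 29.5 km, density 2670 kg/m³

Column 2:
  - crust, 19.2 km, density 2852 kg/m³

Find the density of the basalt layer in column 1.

Take the compensation level at the base of the deeper column (depth z_c below the surface of column 1) and equate Σ ρ_i t_i down to z_c; mantle fills any gap and the z_c terms cancel.
Column 1: 3.51×ρ + 29.5×2670 + (z_c − 33.01)×3254
Column 2: 3.33×0 + 19.2×2852 + (z_c − 3.33 − 19.2)×3254
The z_c×3254 term appears on both sides and cancels. Collect the known terms of each column as K = Σ(ρt)_known − 3254 × (depth of known layers): K_1 = 78765 − 3254×33.01 = −28649.54; K_2 = 54758.4 − 3254×(3.33 + 19.2) = −18554.22.
Balance: K_1 + 3.51×ρ = K_2, so ρ = (K_2 − K_1)/3.51 = 10095.3/3.51 = 2880 kg/m³.

2880 kg/m³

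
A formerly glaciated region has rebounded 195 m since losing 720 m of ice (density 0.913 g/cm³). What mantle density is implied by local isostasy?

3.37 g/cm³

ρ_m = ρ_ice t / u = 0.913 × 720 m/195 m = 3.37 g/cm³.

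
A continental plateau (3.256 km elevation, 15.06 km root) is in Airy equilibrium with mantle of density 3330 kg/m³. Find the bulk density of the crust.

ρ_c h = (ρ_m − ρ_c) r → ρ_c (h + r) = ρ_m r → ρ_c = ρ_m r / (h + r).
ρ_c = 3330 × 15.06 km / (3.256 km + 15.06 km) = 2740 kg/m³.

2740 kg/m³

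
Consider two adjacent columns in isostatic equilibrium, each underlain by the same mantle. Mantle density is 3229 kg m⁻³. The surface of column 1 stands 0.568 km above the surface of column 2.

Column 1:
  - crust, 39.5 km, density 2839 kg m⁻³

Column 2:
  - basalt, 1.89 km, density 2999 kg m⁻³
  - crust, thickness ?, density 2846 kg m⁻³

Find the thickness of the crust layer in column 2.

34.3 km

Take the compensation level at the base of the deeper column (depth z_c below the surface of column 1) and equate Σ ρ_i t_i down to z_c; mantle fills any gap and the z_c terms cancel.
Column 1: 39.5×2839 + (z_c − 39.5)×3229
Column 2: 0.568×0 + 1.89×2999 + x×2846 + (z_c − 0.568 − 1.89 − x)×3229
The z_c×3229 term appears on both sides and cancels. Collect the known terms of each column as K = Σ(ρt)_known − 3229 × (depth of known layers): K_1 = 112140.5 − 3229×39.5 = −15405; K_2 = 5668.11 − 3229×(0.568 + 1.89) = −2268.772.
Balance: K_1 = K_2 − x×(3229 − 2846), so x = (K_2 − K_1)/(3229 − 2846) = 13136.2/383 = 34.3 km.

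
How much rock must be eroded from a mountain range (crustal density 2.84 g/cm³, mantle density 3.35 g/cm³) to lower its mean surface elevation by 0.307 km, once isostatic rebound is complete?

Net drop Δ = e − u = e − e ρ_c/ρ_m = e (ρ_m − ρ_c)/ρ_m.
e = Δ ρ_m/(ρ_m − ρ_c) = 0.307 km × 3.35/0.51 = 2.02 km.

2.02 km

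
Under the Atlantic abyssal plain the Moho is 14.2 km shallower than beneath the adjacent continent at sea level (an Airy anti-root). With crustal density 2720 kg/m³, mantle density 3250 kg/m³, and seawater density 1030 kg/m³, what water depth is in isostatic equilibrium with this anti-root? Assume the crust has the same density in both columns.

4.45 km

Replacing a thickness d of crust by seawater at the top must be balanced by replacing crust with mantle at the base: d (ρ_c − ρ_w) = a (ρ_m − ρ_c).
d = a (ρ_m − ρ_c)/(ρ_c − ρ_w) = 14.2 km × 530/1690 = 4.45 km.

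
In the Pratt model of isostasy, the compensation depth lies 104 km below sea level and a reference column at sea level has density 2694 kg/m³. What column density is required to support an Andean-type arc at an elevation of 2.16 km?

Pratt balance: ρ_ref D = ρ (D + h).
ρ = ρ_ref D/(D + h) = 2694 × 104 km/(104 km + 2.16 km) = 2640 kg/m³.

2640 kg/m³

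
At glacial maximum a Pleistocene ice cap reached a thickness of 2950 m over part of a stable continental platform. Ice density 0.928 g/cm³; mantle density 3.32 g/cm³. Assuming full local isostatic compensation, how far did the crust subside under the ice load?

825 m

For local isostatic compensation: the ice load ρ_ice t is balanced by mantle displaced below, ρ_m s.
s = t ρ_ice / ρ_m = 2950 m × 0.928/3.32 = 825 m.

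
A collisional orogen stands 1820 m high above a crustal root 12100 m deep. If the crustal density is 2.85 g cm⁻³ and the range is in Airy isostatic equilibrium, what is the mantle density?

3.28 g cm⁻³

Airy balance: ρ_c h = (ρ_m − ρ_c) r → ρ_m = ρ_c (1 + h/r).
ρ_m = 2.85 × (1 + 1820 m/12100 m) = 3.28 g cm⁻³.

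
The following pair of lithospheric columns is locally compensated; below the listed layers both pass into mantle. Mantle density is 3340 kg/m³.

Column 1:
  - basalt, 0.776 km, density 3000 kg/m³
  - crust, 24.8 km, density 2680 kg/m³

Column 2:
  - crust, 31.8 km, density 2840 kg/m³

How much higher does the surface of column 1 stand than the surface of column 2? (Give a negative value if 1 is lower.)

For any compensation level in the mantle, the mantle terms cancel and isostasy reduces to e = (Σt_1 − Σt_2) − (Σ(ρt)_1 − Σ(ρt)_2) / ρ_m.
Σt_1 = 25.576 km; Σt_2 = 31.8 km; Σ(ρt)_1 = 68792; Σ(ρt)_2 = 90312 (in km·kg/m³).
e = (25.576 − 31.8) − (68792 − 90312) / 3340 = 0.219 km.

0.219 km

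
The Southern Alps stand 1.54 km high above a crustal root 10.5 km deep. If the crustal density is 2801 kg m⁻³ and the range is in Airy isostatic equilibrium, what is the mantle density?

3210 kg m⁻³

Airy balance: ρ_c h = (ρ_m − ρ_c) r → ρ_m = ρ_c (1 + h/r).
ρ_m = 2801 × (1 + 1.54 km/10.5 km) = 3210 kg m⁻³.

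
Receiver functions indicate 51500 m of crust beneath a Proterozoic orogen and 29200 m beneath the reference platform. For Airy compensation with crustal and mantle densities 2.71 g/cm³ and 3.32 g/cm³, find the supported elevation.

Excess crust Δ = 51500 m − 29200 m = 22300 m, split between elevation h and root r with h + r = Δ.
Airy balance ρ_c h = (ρ_m − ρ_c) r gives r = h ρ_c/(ρ_m − ρ_c), so h (1 + ρ_c/(ρ_m − ρ_c)) = Δ, i.e. h = Δ (ρ_m − ρ_c)/ρ_m.
h = 22300 m × 0.61/3.32 = 4100 m.

4100 m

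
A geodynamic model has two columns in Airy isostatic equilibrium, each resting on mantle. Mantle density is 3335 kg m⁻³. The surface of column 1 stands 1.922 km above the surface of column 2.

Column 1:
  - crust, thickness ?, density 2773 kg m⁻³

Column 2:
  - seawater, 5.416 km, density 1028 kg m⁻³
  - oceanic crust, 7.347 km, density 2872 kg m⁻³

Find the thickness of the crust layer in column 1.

Take the compensation level at the base of the deeper column (depth z_c below the surface of column 1) and equate Σ ρ_i t_i down to z_c; mantle fills any gap and the z_c terms cancel.
Column 1: x×2773 + (z_c − 0 − x)×3335
Column 2: 1.922×0 + 5.416×1028 + 7.347×2872 + (z_c − 1.922 − 12.763)×3335
The z_c×3335 term appears on both sides and cancels. Collect the known terms of each column as K = Σ(ρt)_known − 3335 × (depth of known layers): K_1 = 0 − 3335×0 = 0; K_2 = 26668.232 − 3335×(1.922 + 12.763) = −22306.243.
Balance: K_1 − x×(3335 − 2773) = K_2, so x = (K_1 − K_2)/(3335 − 2773) = 22306.2/562 = 39.7 km.

39.7 km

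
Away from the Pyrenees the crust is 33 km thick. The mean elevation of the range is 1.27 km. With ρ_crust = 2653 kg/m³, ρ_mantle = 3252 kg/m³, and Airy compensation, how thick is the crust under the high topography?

Root depth r = h ρ_c / (ρ_m − ρ_c) = 1.27 km × 2653 / 599 = 5.625 km.
Total thickness = T + h + r = 33 km + 1.27 km + 5.625 km = 39.9 km.

39.9 km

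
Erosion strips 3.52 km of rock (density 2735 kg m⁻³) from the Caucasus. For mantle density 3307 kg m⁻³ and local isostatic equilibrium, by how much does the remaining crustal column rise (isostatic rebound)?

Unloading: uplift u = e ρ_c/ρ_m = 3.52 km × 2735/3307 = 2.91 km.

2.91 km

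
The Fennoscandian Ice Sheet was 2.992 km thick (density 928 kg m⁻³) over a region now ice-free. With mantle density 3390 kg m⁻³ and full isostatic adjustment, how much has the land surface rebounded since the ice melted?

Removing the load lets mantle flow back in; uplift u satisfies ρ_ice t = ρ_m u.
u = t ρ_ice/ρ_m = 2.992 km × 928/3390 = 0.819 km.

0.819 km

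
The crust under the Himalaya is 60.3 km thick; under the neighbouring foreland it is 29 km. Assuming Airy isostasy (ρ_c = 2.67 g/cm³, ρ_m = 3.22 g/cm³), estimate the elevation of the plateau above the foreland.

5.35 km

Excess crust Δ = 60.3 km − 29 km = 31.3 km, split between elevation h and root r with h + r = Δ.
Airy balance ρ_c h = (ρ_m − ρ_c) r gives r = h ρ_c/(ρ_m − ρ_c), so h (1 + ρ_c/(ρ_m − ρ_c)) = Δ, i.e. h = Δ (ρ_m − ρ_c)/ρ_m.
h = 31.3 km × 0.55/3.22 = 5.35 km.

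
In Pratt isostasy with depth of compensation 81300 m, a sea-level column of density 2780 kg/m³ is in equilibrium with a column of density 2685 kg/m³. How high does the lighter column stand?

ρ_ref D = ρ (D + h) → h = D (ρ_ref − ρ)/ρ.
h = 81300 m × (2780 − 2685)/2685 = 2880 m.

2880 m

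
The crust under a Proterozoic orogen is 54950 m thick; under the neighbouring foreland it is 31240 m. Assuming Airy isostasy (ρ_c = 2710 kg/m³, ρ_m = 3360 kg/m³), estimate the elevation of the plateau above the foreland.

4590 m

Excess crust Δ = 54950 m − 31240 m = 23710 m, split between elevation h and root r with h + r = Δ.
Airy balance ρ_c h = (ρ_m − ρ_c) r gives r = h ρ_c/(ρ_m − ρ_c), so h (1 + ρ_c/(ρ_m − ρ_c)) = Δ, i.e. h = Δ (ρ_m − ρ_c)/ρ_m.
h = 23710 m × 650/3360 = 4590 m.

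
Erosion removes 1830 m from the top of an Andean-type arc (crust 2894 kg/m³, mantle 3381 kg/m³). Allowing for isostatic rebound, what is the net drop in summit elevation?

Rebound u = e ρ_c/ρ_m = 1830 m × 2894/3381 = 1566 m.
Net surface drop = e − u = 1830 m − 1566 m = e (ρ_m − ρ_c)/ρ_m = 264 m.

264 m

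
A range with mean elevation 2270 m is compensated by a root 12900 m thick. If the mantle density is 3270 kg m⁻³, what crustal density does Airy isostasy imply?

ρ_c h = (ρ_m − ρ_c) r → ρ_c (h + r) = ρ_m r → ρ_c = ρ_m r / (h + r).
ρ_c = 3270 × 12900 m / (2270 m + 12900 m) = 2780 kg m⁻³.

2780 kg m⁻³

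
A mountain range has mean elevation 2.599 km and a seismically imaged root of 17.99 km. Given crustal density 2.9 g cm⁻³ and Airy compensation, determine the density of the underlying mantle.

Airy balance: ρ_c h = (ρ_m − ρ_c) r → ρ_m = ρ_c (1 + h/r).
ρ_m = 2.9 × (1 + 2.599 km/17.99 km) = 3.32 g cm⁻³.

3.32 g cm⁻³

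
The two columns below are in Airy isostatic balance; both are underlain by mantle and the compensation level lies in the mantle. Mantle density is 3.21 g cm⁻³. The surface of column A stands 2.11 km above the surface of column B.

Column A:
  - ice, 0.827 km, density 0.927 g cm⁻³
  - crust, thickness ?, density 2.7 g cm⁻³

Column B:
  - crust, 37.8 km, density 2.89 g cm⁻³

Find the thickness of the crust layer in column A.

33.3 km

Take the compensation level at the base of the deeper column (depth z_c below the surface of column A) and equate Σ ρ_i t_i down to z_c; mantle fills any gap and the z_c terms cancel.
Column A: 0.827×0.927 + x×2.7 + (z_c − 0.827 − x)×3.21
Column B: 2.11×0 + 37.8×2.89 + (z_c − 2.11 − 37.8)×3.21
The z_c×3.21 term appears on both sides and cancels. Collect the known terms of each column as K = Σ(ρt)_known − 3.21 × (depth of known layers): K_A = 0.766629 − 3.21×0.827 = −1.888041; K_B = 109.242 − 3.21×(2.11 + 37.8) = −18.8691.
Balance: K_A − x×(3.21 − 2.7) = K_B, so x = (K_A − K_B)/(3.21 − 2.7) = 16.9811/0.51 = 33.3 km.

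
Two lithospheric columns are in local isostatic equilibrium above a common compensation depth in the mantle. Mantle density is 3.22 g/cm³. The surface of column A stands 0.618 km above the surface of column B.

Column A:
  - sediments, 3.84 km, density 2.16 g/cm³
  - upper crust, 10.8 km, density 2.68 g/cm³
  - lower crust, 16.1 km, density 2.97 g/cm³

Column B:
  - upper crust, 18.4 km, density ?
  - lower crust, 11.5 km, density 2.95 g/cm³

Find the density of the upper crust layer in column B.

2.74 g/cm³

Take the compensation level at the base of the deeper column (depth z_c below the surface of column A) and equate Σ ρ_i t_i down to z_c; mantle fills any gap and the z_c terms cancel.
Column A: 3.84×2.16 + 10.8×2.68 + 16.1×2.97 + (z_c − 30.74)×3.22
Column B: 0.618×0 + 18.4×ρ + 11.5×2.95 + (z_c − 0.618 − 29.9)×3.22
The z_c×3.22 term appears on both sides and cancels. Collect the known terms of each column as K = Σ(ρt)_known − 3.22 × (depth of known layers): K_A = 85.0554 − 3.22×30.74 = −13.9274; K_B = 33.925 − 3.22×(0.618 + 29.9) = −64.34296.
Balance: K_A = K_B + 18.4×ρ, so ρ = (K_A − K_B)/18.4 = 50.4156/18.4 = 2.74 g/cm³.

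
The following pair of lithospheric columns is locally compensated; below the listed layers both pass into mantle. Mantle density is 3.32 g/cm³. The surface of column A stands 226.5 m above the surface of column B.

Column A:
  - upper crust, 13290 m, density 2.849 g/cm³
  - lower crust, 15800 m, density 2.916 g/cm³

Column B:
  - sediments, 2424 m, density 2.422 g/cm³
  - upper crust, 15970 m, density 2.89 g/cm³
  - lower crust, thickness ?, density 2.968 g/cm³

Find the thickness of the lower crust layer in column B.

8090 m

Take the compensation level at the base of the deeper column (depth z_c below the surface of column A) and equate Σ ρ_i t_i down to z_c; mantle fills any gap and the z_c terms cancel.
Column A: 13290×2.849 + 15800×2.916 + (z_c − 29090)×3.32
Column B: 226.5×0 + 2424×2.422 + 15970×2.89 + x×2.968 + (z_c − 226.5 − 18394 − x)×3.32
The z_c×3.32 term appears on both sides and cancels. Collect the known terms of each column as K = Σ(ρt)_known − 3.32 × (depth of known layers): K_A = 83936.01 − 3.32×29090 = −12642.79; K_B = 52024.228 − 3.32×(226.5 + 18394) = −9795.832.
Balance: K_A = K_B − x×(3.32 − 2.968), so x = (K_B − K_A)/(3.32 − 2.968) = 2846.96/0.352 = 8090 m.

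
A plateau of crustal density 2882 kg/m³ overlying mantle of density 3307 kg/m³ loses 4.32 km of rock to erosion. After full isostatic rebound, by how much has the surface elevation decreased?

Rebound u = e ρ_c/ρ_m = 4.32 km × 2882/3307 = 3.765 km.
Net surface drop = e − u = 4.32 km − 3.765 km = e (ρ_m − ρ_c)/ρ_m = 0.555 km.

0.555 km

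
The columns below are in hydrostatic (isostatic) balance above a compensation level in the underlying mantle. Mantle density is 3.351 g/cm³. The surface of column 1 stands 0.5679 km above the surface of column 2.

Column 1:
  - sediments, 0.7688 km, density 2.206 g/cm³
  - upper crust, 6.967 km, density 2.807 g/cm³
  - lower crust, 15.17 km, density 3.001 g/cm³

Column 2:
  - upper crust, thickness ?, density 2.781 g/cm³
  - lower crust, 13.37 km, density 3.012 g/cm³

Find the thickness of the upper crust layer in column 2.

6.22 km

Take the compensation level at the base of the deeper column (depth z_c below the surface of column 1) and equate Σ ρ_i t_i down to z_c; mantle fills any gap and the z_c terms cancel.
Column 1: 0.7688×2.206 + 6.967×2.807 + 15.17×3.001 + (z_c − 22.9058)×3.351
Column 2: 0.5679×0 + x×2.781 + 13.37×3.012 + (z_c − 0.5679 − 13.37 − x)×3.351
The z_c×3.351 term appears on both sides and cancels. Collect the known terms of each column as K = Σ(ρt)_known − 3.351 × (depth of known layers): K_1 = 66.7775118 − 3.351×22.9058 = −9.979824; K_2 = 40.27044 − 3.351×(0.5679 + 13.37) = −6.4354629.
Balance: K_1 = K_2 − x×(3.351 − 2.781), so x = (K_2 − K_1)/(3.351 − 2.781) = 3.54436/0.57 = 6.22 km.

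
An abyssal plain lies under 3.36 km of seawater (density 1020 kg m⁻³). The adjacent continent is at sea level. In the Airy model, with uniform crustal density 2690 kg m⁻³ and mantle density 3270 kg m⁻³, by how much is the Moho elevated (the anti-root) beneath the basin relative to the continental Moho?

Isostatic balance requires: replacing crust with seawater at the top is compensated by replacing crust with mantle at the base: d (ρ_c − ρ_w) = a (ρ_m − ρ_c).
a = d (ρ_c − ρ_w)/(ρ_m − ρ_c) = 3.36 km × 1670/580 = 9.67 km.

9.67 km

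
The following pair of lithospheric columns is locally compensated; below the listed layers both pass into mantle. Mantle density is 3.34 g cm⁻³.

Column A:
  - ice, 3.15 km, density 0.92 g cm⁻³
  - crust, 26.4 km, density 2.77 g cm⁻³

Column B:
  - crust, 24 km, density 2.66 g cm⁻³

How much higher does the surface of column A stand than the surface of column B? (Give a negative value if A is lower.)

1.9 km

For any compensation level in the mantle, the mantle terms cancel and isostasy reduces to e = (Σt_A − Σt_B) − (Σ(ρt)_A − Σ(ρt)_B) / ρ_m.
Σt_A = 29.55 km; Σt_B = 24 km; Σ(ρt)_A = 76.026; Σ(ρt)_B = 63.84 (in km·g cm⁻³).
e = (29.55 − 24) − (76.026 − 63.84) / 3.34 = 1.9 km.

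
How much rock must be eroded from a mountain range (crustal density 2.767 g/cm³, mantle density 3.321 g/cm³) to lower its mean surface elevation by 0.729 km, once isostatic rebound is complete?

4.37 km

Net drop Δ = e − u = e − e ρ_c/ρ_m = e (ρ_m − ρ_c)/ρ_m.
e = Δ ρ_m/(ρ_m − ρ_c) = 0.729 km × 3.321/0.554 = 4.37 km.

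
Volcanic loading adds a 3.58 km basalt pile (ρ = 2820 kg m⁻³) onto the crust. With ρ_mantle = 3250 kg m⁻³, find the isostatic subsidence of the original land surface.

3.11 km

Subaerial loading: s = t ρ_load / ρ_m.
s = 3.58 km × 2820/3250 = 3.11 km.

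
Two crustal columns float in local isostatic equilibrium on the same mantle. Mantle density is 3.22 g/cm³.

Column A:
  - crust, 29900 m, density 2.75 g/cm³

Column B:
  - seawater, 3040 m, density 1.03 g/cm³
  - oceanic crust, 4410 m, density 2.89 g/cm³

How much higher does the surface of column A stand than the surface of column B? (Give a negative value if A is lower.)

For any compensation level in the mantle, the mantle terms cancel and isostasy reduces to e = (Σt_A − Σt_B) − (Σ(ρt)_A − Σ(ρt)_B) / ρ_m.
Σt_A = 29900 m; Σt_B = 7450 m; Σ(ρt)_A = 82225; Σ(ρt)_B = 15876.1 (in m·g/cm³).
e = (29900 − 7450) − (82225 − 15876.1) / 3.22 = 1840 m.

1840 m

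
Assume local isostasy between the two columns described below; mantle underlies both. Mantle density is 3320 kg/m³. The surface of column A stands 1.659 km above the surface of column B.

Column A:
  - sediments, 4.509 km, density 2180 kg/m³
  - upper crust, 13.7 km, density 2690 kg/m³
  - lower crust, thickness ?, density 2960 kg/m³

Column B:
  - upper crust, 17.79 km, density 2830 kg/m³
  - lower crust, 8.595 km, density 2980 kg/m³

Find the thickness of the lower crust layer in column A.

Take the compensation level at the base of the deeper column (depth z_c below the surface of column A) and equate Σ ρ_i t_i down to z_c; mantle fills any gap and the z_c terms cancel.
Column A: 4.509×2180 + 13.7×2690 + x×2960 + (z_c − 18.209 − x)×3320
Column B: 1.659×0 + 17.79×2830 + 8.595×2980 + (z_c − 1.659 − 26.385)×3320
The z_c×3320 term appears on both sides and cancels. Collect the known terms of each column as K = Σ(ρt)_known − 3320 × (depth of known layers): K_A = 46682.62 − 3320×18.209 = −13771.26; K_B = 75958.8 − 3320×(1.659 + 26.385) = −17147.28.
Balance: K_A − x×(3320 − 2960) = K_B, so x = (K_A − K_B)/(3320 − 2960) = 3376.02/360 = 9.38 km.

9.38 km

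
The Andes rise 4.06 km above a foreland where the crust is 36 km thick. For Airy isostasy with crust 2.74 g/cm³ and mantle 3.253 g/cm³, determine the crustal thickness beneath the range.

61.7 km

Root depth r = h ρ_c / (ρ_m − ρ_c) = 4.06 km × 2.74 / 0.513 = 21.68 km.
Total thickness = T + h + r = 36 km + 4.06 km + 21.68 km = 61.7 km.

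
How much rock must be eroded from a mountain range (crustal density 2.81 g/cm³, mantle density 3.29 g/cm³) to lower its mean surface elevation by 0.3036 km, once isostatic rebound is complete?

2.08 km

Net drop Δ = e − u = e − e ρ_c/ρ_m = e (ρ_m − ρ_c)/ρ_m.
e = Δ ρ_m/(ρ_m − ρ_c) = 0.3036 km × 3.29/0.48 = 2.08 km.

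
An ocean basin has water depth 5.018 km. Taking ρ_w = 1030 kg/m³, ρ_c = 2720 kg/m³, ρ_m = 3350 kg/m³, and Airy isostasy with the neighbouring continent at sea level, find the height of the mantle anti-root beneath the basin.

Equating mass per unit area of the two columns: replacing crust with seawater at the top is compensated by replacing crust with mantle at the base: d (ρ_c − ρ_w) = a (ρ_m − ρ_c).
a = d (ρ_c − ρ_w)/(ρ_m − ρ_c) = 5.018 km × 1690/630 = 13.5 km.

13.5 km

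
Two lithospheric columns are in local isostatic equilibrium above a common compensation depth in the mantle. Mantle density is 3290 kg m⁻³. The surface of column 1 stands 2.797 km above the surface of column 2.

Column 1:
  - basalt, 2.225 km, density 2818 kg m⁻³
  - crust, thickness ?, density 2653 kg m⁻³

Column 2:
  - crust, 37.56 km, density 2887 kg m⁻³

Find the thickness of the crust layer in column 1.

Take the compensation level at the base of the deeper column (depth z_c below the surface of column 1) and equate Σ ρ_i t_i down to z_c; mantle fills any gap and the z_c terms cancel.
Column 1: 2.225×2818 + x×2653 + (z_c − 2.225 − x)×3290
Column 2: 2.797×0 + 37.56×2887 + (z_c − 2.797 − 37.56)×3290
The z_c×3290 term appears on both sides and cancels. Collect the known terms of each column as K = Σ(ρt)_known − 3290 × (depth of known layers): K_1 = 6270.05 − 3290×2.225 = −1050.2; K_2 = 108435.72 − 3290×(2.797 + 37.56) = −24338.81.
Balance: K_1 − x×(3290 − 2653) = K_2, so x = (K_1 − K_2)/(3290 − 2653) = 23288.6/637 = 36.6 km.

36.6 km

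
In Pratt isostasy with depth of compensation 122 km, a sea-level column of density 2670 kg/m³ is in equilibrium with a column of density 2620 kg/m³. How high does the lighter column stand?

2.33 km

ρ_ref D = ρ (D + h) → h = D (ρ_ref − ρ)/ρ.
h = 122 km × (2670 − 2620)/2620 = 2.33 km.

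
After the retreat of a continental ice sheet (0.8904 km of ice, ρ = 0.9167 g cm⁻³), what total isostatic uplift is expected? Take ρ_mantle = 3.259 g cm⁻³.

0.25 km

Removing the load lets mantle flow back in; uplift u satisfies ρ_ice t = ρ_m u.
u = t ρ_ice/ρ_m = 0.8904 km × 0.9167/3.259 = 0.25 km.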